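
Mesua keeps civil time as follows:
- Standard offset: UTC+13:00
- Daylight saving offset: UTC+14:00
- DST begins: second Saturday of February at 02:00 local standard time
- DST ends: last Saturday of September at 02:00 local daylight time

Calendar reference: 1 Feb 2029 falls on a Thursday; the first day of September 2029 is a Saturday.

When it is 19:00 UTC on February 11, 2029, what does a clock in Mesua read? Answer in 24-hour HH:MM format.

09:00

1 February 2029 is a Thursday, so the first Saturday is February 3 and the second is February 10.
1 September 2029 is a Saturday, so Saturdays fall on 1, 8, 15, 22, 29; the last is September 29.
At the standard offset (UTC+13:00), 19:00 UTC + 13h = 08:00 Mesua standard time (rolling into the next day, 12 February 2029).
The standard-time date in Mesua, February 12, 2029, falls between 10 February and 29 September, so daylight saving is in effect and Mesua is at UTC+14:00.
19:00 UTC + 14h = 09:00 local (rolling into the next day, 12 February 2029).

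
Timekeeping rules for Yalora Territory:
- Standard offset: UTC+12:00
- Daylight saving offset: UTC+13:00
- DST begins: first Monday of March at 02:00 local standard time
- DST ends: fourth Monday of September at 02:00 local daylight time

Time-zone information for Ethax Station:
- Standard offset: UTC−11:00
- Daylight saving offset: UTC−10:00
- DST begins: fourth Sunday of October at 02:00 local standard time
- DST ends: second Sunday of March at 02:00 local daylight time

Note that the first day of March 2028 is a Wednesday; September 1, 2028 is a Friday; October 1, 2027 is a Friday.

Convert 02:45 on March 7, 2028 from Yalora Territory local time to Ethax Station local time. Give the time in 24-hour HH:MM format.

03:45

1 March 2028 is a Wednesday, so the first Monday is March 6.
1 September 2028 is a Friday, so the first Monday is September 4 and the fourth is September 25.
March 7, 2028 falls between 6 March and 25 September, so daylight saving is in effect and Yalora Territory is at UTC+13:00.
02:45 Yalora Territory − 13h = 13:45 UTC (rolling into the previous day, 6 March 2028).
1 October 2027 is a Friday, so the first Sunday is October 3 and the fourth is October 24.
1 March 2028 is a Wednesday, so the first Sunday is March 5 and the second is March 12.
At the standard offset (UTC−11:00), 13:45 UTC − 11h = 02:45 Ethax Station standard time.
The standard-time date in Ethax Station, March 6, 2028, falls between 24 October 2027 and 12 March 2028, so daylight saving is in effect and Ethax Station is at UTC−10:00.
13:45 UTC − 10h = 03:45 Ethax Station.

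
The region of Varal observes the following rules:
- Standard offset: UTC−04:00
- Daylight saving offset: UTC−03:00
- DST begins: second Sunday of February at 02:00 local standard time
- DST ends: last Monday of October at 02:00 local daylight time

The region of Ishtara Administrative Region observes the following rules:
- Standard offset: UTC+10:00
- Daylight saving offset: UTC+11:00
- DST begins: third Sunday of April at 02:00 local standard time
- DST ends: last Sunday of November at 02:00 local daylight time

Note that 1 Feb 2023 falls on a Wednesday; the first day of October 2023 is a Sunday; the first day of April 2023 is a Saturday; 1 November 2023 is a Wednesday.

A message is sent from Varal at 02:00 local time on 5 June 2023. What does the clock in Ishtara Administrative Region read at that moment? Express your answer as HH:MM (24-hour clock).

1 February 2023 is a Wednesday, so the first Sunday is February 5 and the second is February 12.
1 October 2023 is a Sunday, so Mondays fall on 2, 9, 16, 23, 30; the last is October 30.
5 June 2023 lies within the daylight-saving period (12 February – 30 October), so Varal is on daylight time, UTC−03:00.
02:00 Varal + 3h = 05:00 UTC.
1 April 2023 is a Saturday, so the first Sunday is April 2 and the third is April 16.
1 November 2023 is a Wednesday, so Sundays fall on 5, 12, 19, 26; the last is November 26.
At the standard offset (UTC+10:00), 05:00 UTC + 10h = 15:00 Ishtara Administrative Region standard time.
Daylight saving runs 16 April – 26 November; the standard-time date in Ishtara Administrative Region, 5 June 2023, is inside that window, so Ishtara Administrative Region is at UTC+11:00.
05:00 UTC + 11h = 16:00 Ishtara Administrative Region.

16:00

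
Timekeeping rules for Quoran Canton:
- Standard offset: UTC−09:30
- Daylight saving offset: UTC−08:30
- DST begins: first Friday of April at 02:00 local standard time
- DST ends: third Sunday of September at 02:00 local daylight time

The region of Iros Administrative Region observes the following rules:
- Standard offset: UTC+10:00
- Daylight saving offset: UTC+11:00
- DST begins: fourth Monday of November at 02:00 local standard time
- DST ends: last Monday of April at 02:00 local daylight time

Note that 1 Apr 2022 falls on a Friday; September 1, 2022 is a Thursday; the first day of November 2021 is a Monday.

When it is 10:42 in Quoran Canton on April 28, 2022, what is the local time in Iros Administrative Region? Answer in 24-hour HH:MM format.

05:12

1 April 2022 is a Friday, so the first Friday is April 1.
1 September 2022 is a Thursday, so the first Sunday is September 4 and the third is September 18.
April 28, 2022 falls between 1 April and 18 September, so daylight saving is in effect and Quoran Canton is at UTC−08:30.
10:42 Quoran Canton + 8h30m = 19:12 UTC.
1 November 2021 is a Monday, so the first Monday is November 1 and the fourth is November 22.
1 April 2022 is a Friday, so Mondays fall on 4, 11, 18, 25; the last is April 25.
At the standard offset (UTC+10:00), 19:12 UTC + 10h = 05:12 Iros Administrative Region standard time (rolling into the next day, 29 April 2022).
The standard-time date in Iros Administrative Region, April 29, 2022, does not fall between 22 November 2021 and 25 April 2022, so daylight saving is not in effect and Iros Administrative Region is at UTC+10:00.
19:12 UTC + 10h = 05:12 Iros Administrative Region (rolling into the next day, 29 April 2022).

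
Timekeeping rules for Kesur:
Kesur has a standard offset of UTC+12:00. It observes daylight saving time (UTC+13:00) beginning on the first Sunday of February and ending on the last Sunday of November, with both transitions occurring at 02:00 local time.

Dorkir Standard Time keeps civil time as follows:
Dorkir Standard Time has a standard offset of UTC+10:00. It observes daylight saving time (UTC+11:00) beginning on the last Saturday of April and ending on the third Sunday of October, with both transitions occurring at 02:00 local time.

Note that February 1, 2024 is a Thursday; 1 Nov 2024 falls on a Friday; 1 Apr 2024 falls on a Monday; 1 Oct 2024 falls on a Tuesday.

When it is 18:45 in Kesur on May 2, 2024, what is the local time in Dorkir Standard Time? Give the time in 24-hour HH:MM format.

1 February 2024 is a Thursday, so the first Sunday is February 4.
1 November 2024 is a Friday, so Sundays fall on 3, 10, 17, 24; the last is November 24.
Daylight saving runs 4 February – 24 November; May 2, 2024 is inside that window, so Kesur is at UTC+13:00.
18:45 Kesur − 13h = 05:45 UTC.
1 April 2024 is a Monday, so Saturdays fall on 6, 13, 20, 27; the last is April 27.
1 October 2024 is a Tuesday, so the first Sunday is October 6 and the third is October 20.
At the standard offset (UTC+10:00), 05:45 UTC + 10h = 15:45 Dorkir Standard Time standard time.
The standard-time date in Dorkir Standard Time, May 2, 2024, falls between 27 April and 20 October, so daylight saving is in effect and Dorkir Standard Time is at UTC+11:00.
05:45 UTC + 11h = 16:45 Dorkir Standard Time.

16:45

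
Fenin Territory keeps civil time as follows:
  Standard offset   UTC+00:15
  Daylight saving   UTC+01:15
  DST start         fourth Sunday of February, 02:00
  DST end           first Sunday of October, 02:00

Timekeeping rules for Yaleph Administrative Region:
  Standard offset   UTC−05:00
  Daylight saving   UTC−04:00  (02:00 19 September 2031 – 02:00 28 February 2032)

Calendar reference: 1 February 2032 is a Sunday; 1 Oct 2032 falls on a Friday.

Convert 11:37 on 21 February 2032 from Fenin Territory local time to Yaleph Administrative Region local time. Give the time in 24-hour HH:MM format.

1 February 2032 is a Sunday, so the first Sunday is February 1 and the fourth is February 22.
1 October 2032 is a Friday, so the first Sunday is October 3.
21 February 2032 is outside the daylight-saving period (22 February – 3 October), so Fenin Territory is on standard time, UTC+00:15.
11:37 Fenin Territory − 0h15m = 11:22 UTC.
At the standard offset (UTC−05:00), 11:22 UTC − 5h = 06:22 Yaleph Administrative Region standard time.
The standard-time date in Yaleph Administrative Region, 21 February 2032, falls between 19 September 2031 and 28 February 2032, so daylight saving is in effect and Yaleph Administrative Region is at UTC−04:00.
11:22 UTC − 4h = 07:22 Yaleph Administrative Region.

07:22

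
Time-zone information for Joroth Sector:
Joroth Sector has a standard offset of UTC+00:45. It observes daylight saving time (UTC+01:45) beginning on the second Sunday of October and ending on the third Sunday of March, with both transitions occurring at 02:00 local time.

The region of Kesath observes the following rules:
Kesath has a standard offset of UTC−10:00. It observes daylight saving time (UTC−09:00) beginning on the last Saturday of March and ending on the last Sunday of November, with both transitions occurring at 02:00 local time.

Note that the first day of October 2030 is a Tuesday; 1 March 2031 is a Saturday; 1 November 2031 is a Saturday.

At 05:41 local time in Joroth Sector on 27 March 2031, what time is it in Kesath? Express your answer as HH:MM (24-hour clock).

18:56

1 October 2030 is a Tuesday, so the first Sunday is October 6 and the second is October 13.
1 March 2031 is a Saturday, so the first Sunday is March 2 and the third is March 16.
27 March 2031 does not fall between 13 October 2030 and 16 March 2031, so daylight saving is not in effect and Joroth Sector is at UTC+00:45.
05:41 Joroth Sector − 0h45m = 04:56 UTC.
1 March 2031 is a Saturday, so Saturdays fall on 1, 8, 15, 22, 29; the last is March 29.
1 November 2031 is a Saturday, so Sundays fall on 2, 9, 16, 23, 30; the last is November 30.
At the standard offset (UTC−10:00), 04:56 UTC − 10h = 18:56 Kesath standard time (rolling into the previous day, 26 March 2031).
Daylight saving runs 29 March – 30 November; the standard-time date in Kesath, 26 March 2031, is outside that window, so Kesath is on standard time at UTC−10:00.
04:56 UTC − 10h = 18:56 Kesath (rolling into the previous day, 26 March 2031).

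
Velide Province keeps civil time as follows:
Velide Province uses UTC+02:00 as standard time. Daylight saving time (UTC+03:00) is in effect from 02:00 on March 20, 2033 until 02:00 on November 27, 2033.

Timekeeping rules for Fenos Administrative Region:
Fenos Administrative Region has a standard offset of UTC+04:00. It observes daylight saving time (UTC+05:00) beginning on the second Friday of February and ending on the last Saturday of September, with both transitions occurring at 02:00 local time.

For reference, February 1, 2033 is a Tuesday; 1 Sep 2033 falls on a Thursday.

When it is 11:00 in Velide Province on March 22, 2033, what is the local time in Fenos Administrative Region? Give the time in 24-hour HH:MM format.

13:00

March 22, 2033 falls between 20 March and 27 November, so daylight saving is in effect and Velide Province is at UTC+03:00.
11:00 Velide Province − 3h = 08:00 UTC.
1 February 2033 is a Tuesday, so the first Friday is February 4 and the second is February 11.
1 September 2033 is a Thursday, so Saturdays fall on 3, 10, 17, 24; the last is September 24.
At the standard offset (UTC+04:00), 08:00 UTC + 4h = 12:00 Fenos Administrative Region standard time.
The standard-time date in Fenos Administrative Region, March 22, 2033, falls between 11 February and 24 September, so daylight saving is in effect and Fenos Administrative Region is at UTC+05:00.
08:00 UTC + 5h = 13:00 Fenos Administrative Region.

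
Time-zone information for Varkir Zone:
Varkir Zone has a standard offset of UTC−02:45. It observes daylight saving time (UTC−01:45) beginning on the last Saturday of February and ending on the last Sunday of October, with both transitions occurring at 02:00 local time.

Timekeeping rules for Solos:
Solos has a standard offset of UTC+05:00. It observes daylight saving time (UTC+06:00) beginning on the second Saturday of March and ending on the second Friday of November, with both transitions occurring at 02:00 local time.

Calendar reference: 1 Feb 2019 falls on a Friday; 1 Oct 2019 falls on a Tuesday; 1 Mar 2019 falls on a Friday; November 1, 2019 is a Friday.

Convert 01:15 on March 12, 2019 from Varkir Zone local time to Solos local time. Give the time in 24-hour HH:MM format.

09:00

1 February 2019 is a Friday, so Saturdays fall on 2, 9, 16, 23; the last is February 23.
1 October 2019 is a Tuesday, so Sundays fall on 6, 13, 20, 27; the last is October 27.
March 12, 2019 lies within the daylight-saving period (23 February – 27 October), so Varkir Zone is on daylight time, UTC−01:45.
01:15 Varkir Zone + 1h45m = 03:00 UTC.
1 March 2019 is a Friday, so the first Saturday is March 2 and the second is March 9.
1 November 2019 is a Friday, so the first Friday is November 1 and the second is November 8.
At the standard offset (UTC+05:00), 03:00 UTC + 5h = 08:00 Solos standard time.
The standard-time date in Solos, March 12, 2019, lies within the daylight-saving period (9 March – 8 November), so Solos is on daylight time, UTC+06:00.
03:00 UTC + 6h = 09:00 Solos.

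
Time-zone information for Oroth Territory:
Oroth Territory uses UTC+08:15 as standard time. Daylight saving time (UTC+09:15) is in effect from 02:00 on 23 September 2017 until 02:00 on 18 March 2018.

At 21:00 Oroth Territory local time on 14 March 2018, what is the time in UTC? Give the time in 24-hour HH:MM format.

14 March 2018 falls between 23 September 2017 and 18 March 2018, so daylight saving is in effect and Oroth Territory is at UTC+09:15.
21:00 local − 9h15m = 11:45 UTC.

11:45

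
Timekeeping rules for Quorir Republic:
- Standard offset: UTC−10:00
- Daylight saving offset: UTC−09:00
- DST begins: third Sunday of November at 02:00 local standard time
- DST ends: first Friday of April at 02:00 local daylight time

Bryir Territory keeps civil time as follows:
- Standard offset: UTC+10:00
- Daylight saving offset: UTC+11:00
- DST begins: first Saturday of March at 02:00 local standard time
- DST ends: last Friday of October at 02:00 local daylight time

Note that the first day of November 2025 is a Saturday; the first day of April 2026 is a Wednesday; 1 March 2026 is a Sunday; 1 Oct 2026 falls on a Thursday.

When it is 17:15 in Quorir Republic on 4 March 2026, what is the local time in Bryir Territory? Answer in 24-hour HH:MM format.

1 November 2025 is a Saturday, so the first Sunday is November 2 and the third is November 16.
1 April 2026 is a Wednesday, so the first Friday is April 3.
4 March 2026 lies within the daylight-saving period (16 November 2025 – 3 April 2026), so Quorir Republic is on daylight time, UTC−09:00.
17:15 Quorir Republic + 9h = 02:15 UTC (rolling into the next day, 5 March 2026).
1 March 2026 is a Sunday, so the first Saturday is March 7.
1 October 2026 is a Thursday, so Fridays fall on 2, 9, 16, 23, 30; the last is October 30.
At the standard offset (UTC+10:00), 02:15 UTC + 10h = 12:15 Bryir Territory standard time.
Daylight saving runs 7 March – 30 October; the standard-time date in Bryir Territory, 5 March 2026, is outside that window, so Bryir Territory is on standard time at UTC+10:00.
02:15 UTC + 10h = 12:15 Bryir Territory.

12:15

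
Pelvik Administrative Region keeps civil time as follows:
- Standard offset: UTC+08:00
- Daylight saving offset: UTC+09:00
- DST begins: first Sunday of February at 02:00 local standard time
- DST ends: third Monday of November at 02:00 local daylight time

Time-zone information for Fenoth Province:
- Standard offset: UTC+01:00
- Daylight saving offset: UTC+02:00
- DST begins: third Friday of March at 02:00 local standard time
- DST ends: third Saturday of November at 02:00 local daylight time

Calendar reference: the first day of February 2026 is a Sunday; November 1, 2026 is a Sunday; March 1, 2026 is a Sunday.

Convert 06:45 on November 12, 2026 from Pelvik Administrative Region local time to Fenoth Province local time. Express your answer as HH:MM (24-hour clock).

23:45

1 February 2026 is a Sunday, so the first Sunday is February 1.
1 November 2026 is a Sunday, so the first Monday is November 2 and the third is November 16.
Daylight saving runs 1 February – 16 November; November 12, 2026 is inside that window, so Pelvik Administrative Region is at UTC+09:00.
06:45 Pelvik Administrative Region − 9h = 21:45 UTC (rolling into the previous day, 11 November 2026).
1 March 2026 is a Sunday, so the first Friday is March 6 and the third is March 20.
1 November 2026 is a Sunday, so the first Saturday is November 7 and the third is November 21.
At the standard offset (UTC+01:00), 21:45 UTC + 1h = 22:45 Fenoth Province standard time.
Daylight saving runs 20 March – 21 November; the standard-time date in Fenoth Province, November 11, 2026, is inside that window, so Fenoth Province is at UTC+02:00.
21:45 UTC + 2h = 23:45 Fenoth Province.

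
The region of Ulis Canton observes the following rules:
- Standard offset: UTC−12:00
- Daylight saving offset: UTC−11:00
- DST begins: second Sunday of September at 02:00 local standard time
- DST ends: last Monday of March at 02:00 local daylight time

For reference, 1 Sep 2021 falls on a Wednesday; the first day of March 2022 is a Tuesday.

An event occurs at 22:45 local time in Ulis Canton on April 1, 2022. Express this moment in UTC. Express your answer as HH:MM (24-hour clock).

1 September 2021 is a Wednesday, so the first Sunday is September 5 and the second is September 12.
1 March 2022 is a Tuesday, so Mondays fall on 7, 14, 21, 28; the last is March 28.
April 1, 2022 is outside the daylight-saving period (12 September 2021 – 28 March 2022), so Ulis Canton is on standard time, UTC−12:00.
22:45 local + 12h = 10:45 UTC (rolling into the next day, 2 April 2022).

10:45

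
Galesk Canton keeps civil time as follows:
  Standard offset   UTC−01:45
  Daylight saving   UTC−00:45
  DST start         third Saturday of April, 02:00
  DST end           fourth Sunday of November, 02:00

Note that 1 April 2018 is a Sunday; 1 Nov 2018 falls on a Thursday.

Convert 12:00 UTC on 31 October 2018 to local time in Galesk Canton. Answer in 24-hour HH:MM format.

1 April 2018 is a Sunday, so the first Saturday is April 7 and the third is April 21.
1 November 2018 is a Thursday, so the first Sunday is November 4 and the fourth is November 25.
At the standard offset (UTC−01:45), 12:00 UTC − 1h45m = 10:15 Galesk Canton standard time.
Daylight saving runs 21 April – 25 November; the standard-time date in Galesk Canton, 31 October 2018, is inside that window, so Galesk Canton is at UTC−00:45.
12:00 UTC − 0h45m = 11:15 local.

11:15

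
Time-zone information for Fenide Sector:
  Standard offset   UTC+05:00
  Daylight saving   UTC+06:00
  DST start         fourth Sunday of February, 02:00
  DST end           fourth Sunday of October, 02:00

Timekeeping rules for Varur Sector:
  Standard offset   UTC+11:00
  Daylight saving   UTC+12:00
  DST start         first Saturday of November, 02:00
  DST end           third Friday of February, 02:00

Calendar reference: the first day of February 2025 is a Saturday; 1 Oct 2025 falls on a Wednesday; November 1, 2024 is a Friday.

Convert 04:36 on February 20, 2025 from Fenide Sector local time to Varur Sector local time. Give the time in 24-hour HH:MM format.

1 February 2025 is a Saturday, so the first Sunday is February 2 and the fourth is February 23.
1 October 2025 is a Wednesday, so the first Sunday is October 5 and the fourth is October 26.
Daylight saving runs 23 February – 26 October; February 20, 2025 is outside that window, so Fenide Sector is on standard time at UTC+05:00.
04:36 Fenide Sector − 5h = 23:36 UTC (rolling into the previous day, 19 February 2025).
1 November 2024 is a Friday, so the first Saturday is November 2.
1 February 2025 is a Saturday, so the first Friday is February 7 and the third is February 21.
At the standard offset (UTC+11:00), 23:36 UTC + 11h = 10:36 Varur Sector standard time (rolling into the next day, 20 February 2025).
The standard-time date in Varur Sector, February 20, 2025, lies within the daylight-saving period (2 November 2024 – 21 February 2025), so Varur Sector is on daylight time, UTC+12:00.
23:36 UTC + 12h = 11:36 Varur Sector (rolling into the next day, 20 February 2025).

11:36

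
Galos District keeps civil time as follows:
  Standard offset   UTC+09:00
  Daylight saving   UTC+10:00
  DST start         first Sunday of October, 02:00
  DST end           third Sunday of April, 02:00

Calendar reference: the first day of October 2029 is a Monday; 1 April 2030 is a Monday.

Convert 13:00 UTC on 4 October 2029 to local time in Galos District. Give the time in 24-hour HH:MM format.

22:00

1 October 2029 is a Monday, so the first Sunday is October 7.
1 April 2030 is a Monday, so the first Sunday is April 7 and the third is April 21.
At the standard offset (UTC+09:00), 13:00 UTC + 9h = 22:00 Galos District standard time.
The standard-time date in Galos District, 4 October 2029, is outside the daylight-saving period (7 October 2029 – 21 April 2030), so Galos District is on standard time, UTC+09:00.
13:00 UTC + 9h = 22:00 local.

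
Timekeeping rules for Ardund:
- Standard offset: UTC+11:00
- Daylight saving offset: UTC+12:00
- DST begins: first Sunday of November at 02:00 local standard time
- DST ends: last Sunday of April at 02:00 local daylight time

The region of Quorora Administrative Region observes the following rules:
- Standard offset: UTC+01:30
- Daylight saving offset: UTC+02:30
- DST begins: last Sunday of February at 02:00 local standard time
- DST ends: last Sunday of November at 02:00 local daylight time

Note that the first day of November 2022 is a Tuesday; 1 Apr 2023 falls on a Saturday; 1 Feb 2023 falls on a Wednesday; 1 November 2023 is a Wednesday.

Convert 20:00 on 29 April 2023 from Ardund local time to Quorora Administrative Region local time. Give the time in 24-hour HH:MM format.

1 November 2022 is a Tuesday, so the first Sunday is November 6.
1 April 2023 is a Saturday, so Sundays fall on 2, 9, 16, 23, 30; the last is April 30.
Daylight saving runs 6 November 2022 – 30 April 2023; 29 April 2023 is inside that window, so Ardund is at UTC+12:00.
20:00 Ardund − 12h = 08:00 UTC.
1 February 2023 is a Wednesday, so Sundays fall on 5, 12, 19, 26; the last is February 26.
1 November 2023 is a Wednesday, so Sundays fall on 5, 12, 19, 26; the last is November 26.
At the standard offset (UTC+01:30), 08:00 UTC + 1h30m = 09:30 Quorora Administrative Region standard time.
The standard-time date in Quorora Administrative Region, 29 April 2023, lies within the daylight-saving period (26 February – 26 November), so Quorora Administrative Region is on daylight time, UTC+02:30.
08:00 UTC + 2h30m = 10:30 Quorora Administrative Region.

10:30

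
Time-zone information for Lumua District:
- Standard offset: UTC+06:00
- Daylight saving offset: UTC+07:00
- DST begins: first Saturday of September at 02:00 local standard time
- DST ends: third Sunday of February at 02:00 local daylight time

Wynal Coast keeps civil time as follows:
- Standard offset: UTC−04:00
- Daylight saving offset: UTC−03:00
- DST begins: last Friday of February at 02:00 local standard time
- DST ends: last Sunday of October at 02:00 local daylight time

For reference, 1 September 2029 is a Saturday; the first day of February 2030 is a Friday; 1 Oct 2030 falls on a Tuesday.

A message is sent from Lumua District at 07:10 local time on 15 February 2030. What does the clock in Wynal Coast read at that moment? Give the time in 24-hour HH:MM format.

20:10

1 September 2029 is a Saturday, so the first Saturday is September 1.
1 February 2030 is a Friday, so the first Sunday is February 3 and the third is February 17.
Daylight saving runs 1 September 2029 – 17 February 2030; 15 February 2030 is inside that window, so Lumua District is at UTC+07:00.
07:10 Lumua District − 7h = 00:10 UTC.
1 February 2030 is a Friday, so Fridays fall on 1, 8, 15, 22; the last is February 22.
1 October 2030 is a Tuesday, so Sundays fall on 6, 13, 20, 27; the last is October 27.
At the standard offset (UTC−04:00), 00:10 UTC − 4h = 20:10 Wynal Coast standard time (rolling into the previous day, 14 February 2030).
The standard-time date in Wynal Coast, 14 February 2030, does not fall between 22 February and 27 October, so daylight saving is not in effect and Wynal Coast is at UTC−04:00.
00:10 UTC − 4h = 20:10 Wynal Coast (rolling into the previous day, 14 February 2030).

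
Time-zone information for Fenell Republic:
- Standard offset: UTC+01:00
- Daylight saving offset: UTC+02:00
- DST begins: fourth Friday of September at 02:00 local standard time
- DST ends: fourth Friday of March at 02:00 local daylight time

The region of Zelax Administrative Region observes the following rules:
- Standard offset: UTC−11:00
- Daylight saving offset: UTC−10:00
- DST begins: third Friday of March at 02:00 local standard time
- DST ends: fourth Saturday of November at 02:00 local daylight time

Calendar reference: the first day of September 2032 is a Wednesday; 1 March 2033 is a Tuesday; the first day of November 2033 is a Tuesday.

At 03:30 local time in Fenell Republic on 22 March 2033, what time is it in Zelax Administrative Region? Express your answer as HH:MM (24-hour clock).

1 September 2032 is a Wednesday, so the first Friday is September 3 and the fourth is September 24.
1 March 2033 is a Tuesday, so the first Friday is March 4 and the fourth is March 25.
22 March 2033 lies within the daylight-saving period (24 September 2032 – 25 March 2033), so Fenell Republic is on daylight time, UTC+02:00.
03:30 Fenell Republic − 2h = 01:30 UTC.
1 March 2033 is a Tuesday, so the first Friday is March 4 and the third is March 18.
1 November 2033 is a Tuesday, so the first Saturday is November 5 and the fourth is November 26.
At the standard offset (UTC−11:00), 01:30 UTC − 11h = 14:30 Zelax Administrative Region standard time (rolling into the previous day, 21 March 2033).
Daylight saving runs 18 March – 26 November; the standard-time date in Zelax Administrative Region, 21 March 2033, is inside that window, so Zelax Administrative Region is at UTC−10:00.
01:30 UTC − 10h = 15:30 Zelax Administrative Region (rolling into the previous day, 21 March 2033).

15:30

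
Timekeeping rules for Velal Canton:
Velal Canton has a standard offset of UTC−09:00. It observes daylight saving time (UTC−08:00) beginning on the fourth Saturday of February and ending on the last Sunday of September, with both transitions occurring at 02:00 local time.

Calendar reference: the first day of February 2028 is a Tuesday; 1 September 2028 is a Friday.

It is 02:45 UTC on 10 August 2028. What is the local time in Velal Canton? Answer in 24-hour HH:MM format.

1 February 2028 is a Tuesday, so the first Saturday is February 5 and the fourth is February 26.
1 September 2028 is a Friday, so Sundays fall on 3, 10, 17, 24; the last is September 24.
At the standard offset (UTC−09:00), 02:45 UTC − 9h = 17:45 Velal Canton standard time (rolling into the previous day, 9 August 2028).
The standard-time date in Velal Canton, 9 August 2028, falls between 26 February and 24 September, so daylight saving is in effect and Velal Canton is at UTC−08:00.
02:45 UTC − 8h = 18:45 local (rolling into the previous day, 9 August 2028).

18:45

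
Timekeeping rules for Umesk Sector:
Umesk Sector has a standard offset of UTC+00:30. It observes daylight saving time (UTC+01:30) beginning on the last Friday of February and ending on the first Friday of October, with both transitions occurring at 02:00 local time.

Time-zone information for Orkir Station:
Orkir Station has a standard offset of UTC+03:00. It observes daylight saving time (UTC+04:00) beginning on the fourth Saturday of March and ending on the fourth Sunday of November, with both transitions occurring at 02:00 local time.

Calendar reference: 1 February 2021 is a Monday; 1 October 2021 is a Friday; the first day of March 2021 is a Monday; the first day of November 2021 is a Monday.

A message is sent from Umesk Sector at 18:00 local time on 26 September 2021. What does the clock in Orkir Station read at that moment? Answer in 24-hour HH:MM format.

1 February 2021 is a Monday, so Fridays fall on 5, 12, 19, 26; the last is February 26.
1 October 2021 is a Friday, so the first Friday is October 1.
26 September 2021 lies within the daylight-saving period (26 February – 1 October), so Umesk Sector is on daylight time, UTC+01:30.
18:00 Umesk Sector − 1h30m = 16:30 UTC.
1 March 2021 is a Monday, so the first Saturday is March 6 and the fourth is March 27.
1 November 2021 is a Monday, so the first Sunday is November 7 and the fourth is November 28.
At the standard offset (UTC+03:00), 16:30 UTC + 3h = 19:30 Orkir Station standard time.
The standard-time date in Orkir Station, 26 September 2021, lies within the daylight-saving period (27 March – 28 November), so Orkir Station is on daylight time, UTC+04:00.
16:30 UTC + 4h = 20:30 Orkir Station.

20:30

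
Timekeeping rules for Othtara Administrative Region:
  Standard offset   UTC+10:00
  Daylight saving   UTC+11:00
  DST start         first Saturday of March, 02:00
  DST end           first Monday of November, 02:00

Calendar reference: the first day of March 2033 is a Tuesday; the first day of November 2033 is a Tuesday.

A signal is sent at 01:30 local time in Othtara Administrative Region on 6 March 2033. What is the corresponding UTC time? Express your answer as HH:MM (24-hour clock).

1 March 2033 is a Tuesday, so the first Saturday is March 5.
1 November 2033 is a Tuesday, so the first Monday is November 7.
6 March 2033 falls between 5 March and 7 November, so daylight saving is in effect and Othtara Administrative Region is at UTC+11:00.
01:30 local − 11h = 14:30 UTC (rolling into the previous day, 5 March 2033).

14:30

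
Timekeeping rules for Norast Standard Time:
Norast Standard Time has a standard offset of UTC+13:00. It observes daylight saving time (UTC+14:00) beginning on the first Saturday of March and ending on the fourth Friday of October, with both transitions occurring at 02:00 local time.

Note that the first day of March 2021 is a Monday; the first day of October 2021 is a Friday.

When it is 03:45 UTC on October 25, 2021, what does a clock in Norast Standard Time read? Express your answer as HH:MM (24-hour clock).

16:45

1 March 2021 is a Monday, so the first Saturday is March 6.
1 October 2021 is a Friday, so the first Friday is October 1 and the fourth is October 22.
At the standard offset (UTC+13:00), 03:45 UTC + 13h = 16:45 Norast Standard Time standard time.
The standard-time date in Norast Standard Time, October 25, 2021, is outside the daylight-saving period (6 March – 22 October), so Norast Standard Time is on standard time, UTC+13:00.
03:45 UTC + 13h = 16:45 local.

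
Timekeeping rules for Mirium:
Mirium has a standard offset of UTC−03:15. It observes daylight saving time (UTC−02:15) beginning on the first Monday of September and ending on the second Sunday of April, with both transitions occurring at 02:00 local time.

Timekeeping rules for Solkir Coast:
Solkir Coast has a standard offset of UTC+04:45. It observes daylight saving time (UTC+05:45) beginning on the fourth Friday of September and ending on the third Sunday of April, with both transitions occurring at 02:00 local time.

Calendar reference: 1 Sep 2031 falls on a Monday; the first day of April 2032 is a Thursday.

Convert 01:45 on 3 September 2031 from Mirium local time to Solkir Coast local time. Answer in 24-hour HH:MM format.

08:45

1 September 2031 is a Monday, so the first Monday is September 1.
1 April 2032 is a Thursday, so the first Sunday is April 4 and the second is April 11.
3 September 2031 falls between 1 September 2031 and 11 April 2032, so daylight saving is in effect and Mirium is at UTC−02:15.
01:45 Mirium + 2h15m = 04:00 UTC.
1 September 2031 is a Monday, so the first Friday is September 5 and the fourth is September 26.
1 April 2032 is a Thursday, so the first Sunday is April 4 and the third is April 18.
At the standard offset (UTC+04:45), 04:00 UTC + 4h45m = 08:45 Solkir Coast standard time.
The standard-time date in Solkir Coast, 3 September 2031, does not fall between 26 September 2031 and 18 April 2032, so daylight saving is not in effect and Solkir Coast is at UTC+04:45.
04:00 UTC + 4h45m = 08:45 Solkir Coast.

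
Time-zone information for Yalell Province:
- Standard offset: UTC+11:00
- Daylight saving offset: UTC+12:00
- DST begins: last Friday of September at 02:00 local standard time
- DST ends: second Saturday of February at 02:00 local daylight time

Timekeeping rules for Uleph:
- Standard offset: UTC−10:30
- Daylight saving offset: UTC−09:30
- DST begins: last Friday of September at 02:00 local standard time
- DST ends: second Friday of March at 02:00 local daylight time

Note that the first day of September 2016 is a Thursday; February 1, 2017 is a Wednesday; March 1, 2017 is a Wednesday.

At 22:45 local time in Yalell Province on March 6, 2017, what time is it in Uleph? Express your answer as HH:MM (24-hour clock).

1 September 2016 is a Thursday, so Fridays fall on 2, 9, 16, 23, 30; the last is September 30.
1 February 2017 is a Wednesday, so the first Saturday is February 4 and the second is February 11.
March 6, 2017 does not fall between 30 September 2016 and 11 February 2017, so daylight saving is not in effect and Yalell Province is at UTC+11:00.
22:45 Yalell Province − 11h = 11:45 UTC.
1 September 2016 is a Thursday, so Fridays fall on 2, 9, 16, 23, 30; the last is September 30.
1 March 2017 is a Wednesday, so the first Friday is March 3 and the second is March 10.
At the standard offset (UTC−10:30), 11:45 UTC − 10h30m = 01:15 Uleph standard time.
Daylight saving runs 30 September 2016 – 10 March 2017; the standard-time date in Uleph, March 6, 2017, is inside that window, so Uleph is at UTC−09:30.
11:45 UTC − 9h30m = 02:15 Uleph.

02:15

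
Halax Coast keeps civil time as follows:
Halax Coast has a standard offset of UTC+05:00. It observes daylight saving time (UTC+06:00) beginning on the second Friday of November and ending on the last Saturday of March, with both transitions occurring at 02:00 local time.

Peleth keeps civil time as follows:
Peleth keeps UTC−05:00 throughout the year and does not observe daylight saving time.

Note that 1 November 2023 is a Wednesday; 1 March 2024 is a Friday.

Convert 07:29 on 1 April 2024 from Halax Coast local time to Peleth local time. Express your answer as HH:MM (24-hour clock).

21:29

1 November 2023 is a Wednesday, so the first Friday is November 3 and the second is November 10.
1 March 2024 is a Friday, so Saturdays fall on 2, 9, 16, 23, 30; the last is March 30.
1 April 2024 does not fall between 10 November 2023 and 30 March 2024, so daylight saving is not in effect and Halax Coast is at UTC+05:00.
07:29 Halax Coast − 5h = 02:29 UTC.
Peleth stays on UTC−05:00 all year.
02:29 UTC − 5h = 21:29 Peleth (rolling into the previous day, 31 March 2024).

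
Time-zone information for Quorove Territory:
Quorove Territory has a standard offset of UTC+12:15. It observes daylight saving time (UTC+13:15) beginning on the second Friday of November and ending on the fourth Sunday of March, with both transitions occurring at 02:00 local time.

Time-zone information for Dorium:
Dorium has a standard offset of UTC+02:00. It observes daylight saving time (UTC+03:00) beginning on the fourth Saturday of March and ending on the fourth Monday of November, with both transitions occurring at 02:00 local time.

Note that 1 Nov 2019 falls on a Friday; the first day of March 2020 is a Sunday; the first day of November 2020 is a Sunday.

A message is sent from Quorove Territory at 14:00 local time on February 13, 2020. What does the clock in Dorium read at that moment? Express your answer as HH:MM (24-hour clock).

1 November 2019 is a Friday, so the first Friday is November 1 and the second is November 8.
1 March 2020 is a Sunday, so the first Sunday is March 1 and the fourth is March 22.
Daylight saving runs 8 November 2019 – 22 March 2020; February 13, 2020 is inside that window, so Quorove Territory is at UTC+13:15.
14:00 Quorove Territory − 13h15m = 00:45 UTC.
1 March 2020 is a Sunday, so the first Saturday is March 7 and the fourth is March 28.
1 November 2020 is a Sunday, so the first Monday is November 2 and the fourth is November 23.
At the standard offset (UTC+02:00), 00:45 UTC + 2h = 02:45 Dorium standard time.
Daylight saving runs 28 March – 23 November; the standard-time date in Dorium, February 13, 2020, is outside that window, so Dorium is on standard time at UTC+02:00.
00:45 UTC + 2h = 02:45 Dorium.

02:45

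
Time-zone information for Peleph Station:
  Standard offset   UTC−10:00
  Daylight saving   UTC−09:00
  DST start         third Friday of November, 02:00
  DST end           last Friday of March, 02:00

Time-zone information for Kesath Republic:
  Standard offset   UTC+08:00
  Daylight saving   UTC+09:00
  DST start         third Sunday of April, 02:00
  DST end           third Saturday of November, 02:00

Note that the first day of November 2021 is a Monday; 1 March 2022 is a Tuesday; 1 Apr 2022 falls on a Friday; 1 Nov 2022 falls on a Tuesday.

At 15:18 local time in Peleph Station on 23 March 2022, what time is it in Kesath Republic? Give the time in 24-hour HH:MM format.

08:18

1 November 2021 is a Monday, so the first Friday is November 5 and the third is November 19.
1 March 2022 is a Tuesday, so Fridays fall on 4, 11, 18, 25; the last is March 25.
Daylight saving runs 19 November 2021 – 25 March 2022; 23 March 2022 is inside that window, so Peleph Station is at UTC−09:00.
15:18 Peleph Station + 9h = 00:18 UTC (rolling into the next day, 24 March 2022).
1 April 2022 is a Friday, so the first Sunday is April 3 and the third is April 17.
1 November 2022 is a Tuesday, so the first Saturday is November 5 and the third is November 19.
At the standard offset (UTC+08:00), 00:18 UTC + 8h = 08:18 Kesath Republic standard time.
The standard-time date in Kesath Republic, 24 March 2022, is outside the daylight-saving period (17 April – 19 November), so Kesath Republic is on standard time, UTC+08:00.
00:18 UTC + 8h = 08:18 Kesath Republic.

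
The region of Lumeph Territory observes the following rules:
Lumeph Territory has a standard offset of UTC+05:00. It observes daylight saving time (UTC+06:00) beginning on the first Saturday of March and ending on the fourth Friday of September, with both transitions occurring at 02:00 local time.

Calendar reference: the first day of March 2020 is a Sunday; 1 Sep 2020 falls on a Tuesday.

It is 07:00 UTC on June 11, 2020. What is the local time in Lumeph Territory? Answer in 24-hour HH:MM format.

1 March 2020 is a Sunday, so the first Saturday is March 7.
1 September 2020 is a Tuesday, so the first Friday is September 4 and the fourth is September 25.
At the standard offset (UTC+05:00), 07:00 UTC + 5h = 12:00 Lumeph Territory standard time.
The standard-time date in Lumeph Territory, June 11, 2020, lies within the daylight-saving period (7 March – 25 September), so Lumeph Territory is on daylight time, UTC+06:00.
07:00 UTC + 6h = 13:00 local.

13:00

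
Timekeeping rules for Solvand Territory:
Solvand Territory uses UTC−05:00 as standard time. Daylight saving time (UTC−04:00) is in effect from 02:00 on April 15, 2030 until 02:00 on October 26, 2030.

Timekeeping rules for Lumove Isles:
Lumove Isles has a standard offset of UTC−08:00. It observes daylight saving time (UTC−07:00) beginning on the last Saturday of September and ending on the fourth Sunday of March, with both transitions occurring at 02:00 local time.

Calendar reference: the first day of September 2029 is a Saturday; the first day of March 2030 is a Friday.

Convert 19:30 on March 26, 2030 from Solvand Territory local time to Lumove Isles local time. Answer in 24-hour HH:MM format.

Daylight saving runs 15 April – 26 October; March 26, 2030 is outside that window, so Solvand Territory is on standard time at UTC−05:00.
19:30 Solvand Territory + 5h = 00:30 UTC (rolling into the next day, 27 March 2030).
1 September 2029 is a Saturday, so Saturdays fall on 1, 8, 15, 22, 29; the last is September 29.
1 March 2030 is a Friday, so the first Sunday is March 3 and the fourth is March 24.
At the standard offset (UTC−08:00), 00:30 UTC − 8h = 16:30 Lumove Isles standard time (rolling into the previous day, 26 March 2030).
The standard-time date in Lumove Isles, March 26, 2030, is outside the daylight-saving period (29 September 2029 – 24 March 2030), so Lumove Isles is on standard time, UTC−08:00.
00:30 UTC − 8h = 16:30 Lumove Isles (rolling into the previous day, 26 March 2030).

16:30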